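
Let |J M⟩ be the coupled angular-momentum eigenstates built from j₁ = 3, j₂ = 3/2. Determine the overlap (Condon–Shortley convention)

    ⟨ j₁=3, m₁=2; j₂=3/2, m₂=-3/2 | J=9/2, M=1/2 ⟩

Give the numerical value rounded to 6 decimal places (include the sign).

+0.218218

√[10·0!6!3!/10! · 5!1!0!3!5!4!] = √(172800/7)
  +(−1)^0/∏(0,0,1,0,5,3)! = 1/720  (running 1/720)
⟨..|..⟩ = √(172800/7)·(1/720) = +0.218218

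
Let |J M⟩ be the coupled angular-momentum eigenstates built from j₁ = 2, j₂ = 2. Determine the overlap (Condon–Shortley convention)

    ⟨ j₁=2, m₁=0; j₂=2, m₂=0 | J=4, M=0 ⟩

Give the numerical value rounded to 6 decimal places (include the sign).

+√(18/35) ≈ +0.717137

√[9·0!4!4!/9! · 2!2!2!2!4!4!] = √(4608/35)
  +(−1)^0/∏(0,0,2,2,2,2)! = 1/16  (running 1/16)
⟨..|..⟩ = √(4608/35)·(1/16) = +0.717137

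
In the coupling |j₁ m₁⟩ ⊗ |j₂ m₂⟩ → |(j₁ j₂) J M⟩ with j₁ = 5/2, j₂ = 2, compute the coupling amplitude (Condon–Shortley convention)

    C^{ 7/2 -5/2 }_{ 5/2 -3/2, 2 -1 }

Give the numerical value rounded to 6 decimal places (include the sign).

√[8·1!4!3!/9! · 1!4!1!3!1!6!] = √(2304/7)
  +(−1)^0/∏(0,1,4,1,0,2)! = 1/48  (running 1/48)
  +(−1)^1/∏(1,0,3,0,1,3)! = -1/36  (running -1/144)
⟨..|..⟩ = √(2304/7)·(-1/144) = -0.125988

-0.125988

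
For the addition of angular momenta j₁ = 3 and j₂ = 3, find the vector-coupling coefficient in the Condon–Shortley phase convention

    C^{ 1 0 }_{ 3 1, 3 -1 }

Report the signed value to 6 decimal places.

+0.188982

j₁+j₂−J=5  J+j₁−j₂=1  J−j₁+j₂=1  j₁+j₂+J+1=8
(j₁±m₁, j₂±m₂, J±M) = (4,2,2,4,1,1)
P² = 144/7
sum k=1..2:
  [1] −1/24 = -1/24
  [2] +1/12 = 1/12
S = 1/24
C² = P²·S² = 1/28 ; C = +0.188982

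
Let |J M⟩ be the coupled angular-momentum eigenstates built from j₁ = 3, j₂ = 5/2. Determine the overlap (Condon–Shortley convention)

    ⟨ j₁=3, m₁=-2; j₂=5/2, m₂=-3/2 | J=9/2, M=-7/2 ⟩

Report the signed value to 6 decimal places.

−√(1/99) ≈ -0.100504

√[10·1!5!4!/11! · 1!5!1!4!1!8!] = √(921600/11)
  +(−1)^0/∏(0,1,5,1,0,3)! = 1/720  (running 1/720)
  +(−1)^1/∏(1,0,4,0,1,4)! = -1/576  (running -1/2880)
⟨..|..⟩ = √(921600/11)·(-1/2880) = -0.100504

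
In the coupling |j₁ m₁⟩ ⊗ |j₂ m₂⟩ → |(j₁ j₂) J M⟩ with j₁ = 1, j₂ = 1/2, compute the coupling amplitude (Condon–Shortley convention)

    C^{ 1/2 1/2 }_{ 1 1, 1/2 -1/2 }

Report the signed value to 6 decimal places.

+√(2/3) ≈ +0.816497

√[2·1!1!0!/3! · 2!0!0!1!1!0!] = √(2/3)
  +(−1)^0/∏(0,1,0,0,1,0)! = 1  (running 1)
⟨..|..⟩ = √(2/3)·(1) = +0.816497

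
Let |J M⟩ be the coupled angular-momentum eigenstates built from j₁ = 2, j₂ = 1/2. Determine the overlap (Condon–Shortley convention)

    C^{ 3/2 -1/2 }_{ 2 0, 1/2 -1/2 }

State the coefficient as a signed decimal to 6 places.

+√(2/5) = +0.632456

j₁+j₂−J=1  J+j₁−j₂=3  J−j₁+j₂=0  j₁+j₂+J+1=5
(j₁±m₁, j₂±m₂, J±M) = (2,2,0,1,1,2)
P² = 8/5
sum k=0..0:
  [0] +1/2 = 1/2
S = 1/2
C² = P²·S² = 2/5 ; C = +0.632456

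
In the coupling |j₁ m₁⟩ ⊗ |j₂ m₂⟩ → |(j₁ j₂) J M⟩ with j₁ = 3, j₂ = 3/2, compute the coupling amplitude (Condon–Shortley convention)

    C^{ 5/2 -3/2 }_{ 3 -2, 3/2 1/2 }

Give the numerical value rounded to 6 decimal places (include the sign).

+0.267261

j₁+j₂−J=2  J+j₁−j₂=4  J−j₁+j₂=1  j₁+j₂+J+1=8
(j₁±m₁, j₂±m₂, J±M) = (1,5,2,1,1,4)
P² = 288/7
sum k=1..2:
  [1] −1/24 = -1/24
  [2] +1/12 = 1/12
S = 1/24
C² = P²·S² = 1/14 ; C = +0.267261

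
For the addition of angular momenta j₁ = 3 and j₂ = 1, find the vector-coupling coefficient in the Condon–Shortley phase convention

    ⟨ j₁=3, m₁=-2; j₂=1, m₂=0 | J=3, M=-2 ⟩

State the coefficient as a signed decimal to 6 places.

-0.577350

√[7·1!5!1!/8! · 1!5!1!1!1!5!] = √(300)
  +(−1)^0/∏(0,1,5,1,0,0)! = 1/120  (running 1/120)
  +(−1)^1/∏(1,0,4,0,1,1)! = -1/24  (running -1/30)
⟨..|..⟩ = √(300)·(-1/30) = -0.577350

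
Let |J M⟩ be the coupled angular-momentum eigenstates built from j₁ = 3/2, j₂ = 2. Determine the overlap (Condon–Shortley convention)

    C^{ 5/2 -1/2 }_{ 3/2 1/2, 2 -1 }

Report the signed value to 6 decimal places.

+√(5/14) ≈ +0.597614

√[6·1!2!3!/7! · 2!1!1!3!2!3!] = √(72/35)
  +(−1)^0/∏(0,1,1,1,1,2)! = 1/2  (running 1/2)
  +(−1)^1/∏(1,0,0,0,2,3)! = -1/12  (running 5/12)
⟨..|..⟩ = √(72/35)·(5/12) = +0.597614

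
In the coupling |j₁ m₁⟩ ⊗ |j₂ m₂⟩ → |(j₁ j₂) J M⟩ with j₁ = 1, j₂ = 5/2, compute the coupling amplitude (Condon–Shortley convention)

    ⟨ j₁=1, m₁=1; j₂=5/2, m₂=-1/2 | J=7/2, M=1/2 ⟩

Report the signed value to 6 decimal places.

triangle: 0!×2!×5!/8! = 240/40320
(j±m)!: 2!×0!×2!×3!×4!×3! = 3456
prefactor² = (2J+1)×Δ×N² = 1152/7
  k=0: +1/(0!×0!×0!×2!×2!×3!) = 1/24
Σ = 1/24  ⇒  CG² = 1152/7×1/24² = 2/7
CG = +√(2/7) = +0.534522

+0.534522  (= +√(2/7))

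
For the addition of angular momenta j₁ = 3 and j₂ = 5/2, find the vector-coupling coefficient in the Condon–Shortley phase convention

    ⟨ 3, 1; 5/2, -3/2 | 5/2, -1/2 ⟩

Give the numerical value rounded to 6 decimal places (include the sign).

−√(1/35) ≈ -0.169031

j₁+j₂−J=3  J+j₁−j₂=3  J−j₁+j₂=2  j₁+j₂+J+1=9
(j₁±m₁, j₂±m₂, J±M) = (4,2,1,4,2,3)
P² = 576/35
sum k=0..1:
  [0] +1/12 = 1/12
  [1] −1/8 = -1/8
S = -1/24
C² = P²·S² = 1/35 ; C = -0.169031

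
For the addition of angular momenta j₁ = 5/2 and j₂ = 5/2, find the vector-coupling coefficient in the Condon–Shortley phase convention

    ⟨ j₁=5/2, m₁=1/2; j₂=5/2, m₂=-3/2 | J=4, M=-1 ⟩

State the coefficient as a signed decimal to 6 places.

+0.597614  (= +√(5/14))

j₁+j₂−J=1  J+j₁−j₂=4  J−j₁+j₂=4  j₁+j₂+J+1=10
(j₁±m₁, j₂±m₂, J±M) = (3,2,1,4,3,5)
P² = 10368/35
sum k=0..1:
  [0] +1/24 = 1/24
  [1] −1/144 = -1/144
S = 5/144
C² = P²·S² = 5/14 ; C = +0.597614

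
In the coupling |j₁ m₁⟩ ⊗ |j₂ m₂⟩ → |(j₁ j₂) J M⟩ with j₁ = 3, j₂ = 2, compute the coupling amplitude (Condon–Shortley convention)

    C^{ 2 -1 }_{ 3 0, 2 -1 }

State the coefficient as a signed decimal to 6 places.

-0.534522

j₁+j₂−J=3  J+j₁−j₂=3  J−j₁+j₂=1  j₁+j₂+J+1=8
(j₁±m₁, j₂±m₂, J±M) = (3,3,1,3,1,3)
P² = 81/14
sum k=0..1:
  [0] +1/36 = 1/36
  [1] −1/4 = -1/4
S = -2/9
C² = P²·S² = 2/7 ; C = -0.534522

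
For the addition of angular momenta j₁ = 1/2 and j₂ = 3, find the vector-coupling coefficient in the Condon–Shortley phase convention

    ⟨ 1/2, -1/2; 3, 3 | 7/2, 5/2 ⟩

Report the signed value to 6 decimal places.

+0.377964  (= +√(1/7))

j₁+j₂−J=0  J+j₁−j₂=1  J−j₁+j₂=6  j₁+j₂+J+1=8
(j₁±m₁, j₂±m₂, J±M) = (0,1,6,0,6,1)
P² = 518400/7
sum k=0..0:
  [0] +1/720 = 1/720
S = 1/720
C² = P²·S² = 1/7 ; C = +0.377964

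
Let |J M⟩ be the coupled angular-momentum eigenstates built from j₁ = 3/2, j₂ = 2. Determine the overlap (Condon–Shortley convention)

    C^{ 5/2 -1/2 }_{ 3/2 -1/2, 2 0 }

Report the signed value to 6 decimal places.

√[6·1!2!3!/7! · 1!2!2!2!2!3!] = √(48/35)
  +(−1)^0/∏(0,1,2,2,0,1)! = 1/4  (running 1/4)
  +(−1)^1/∏(1,0,1,1,1,2)! = -1/2  (running -1/4)
⟨..|..⟩ = √(48/35)·(-1/4) = -0.292770

-0.292770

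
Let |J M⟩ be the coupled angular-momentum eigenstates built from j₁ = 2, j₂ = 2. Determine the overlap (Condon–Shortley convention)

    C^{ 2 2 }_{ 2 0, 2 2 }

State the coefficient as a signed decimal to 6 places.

+√(2/7) ≈ +0.534522

√[5·2!2!2!/7! · 2!2!4!0!4!0!] = √(128/7)
  +(−1)^2/∏(2,0,0,2,2,0)! = 1/8  (running 1/8)
⟨..|..⟩ = √(128/7)·(1/8) = +0.534522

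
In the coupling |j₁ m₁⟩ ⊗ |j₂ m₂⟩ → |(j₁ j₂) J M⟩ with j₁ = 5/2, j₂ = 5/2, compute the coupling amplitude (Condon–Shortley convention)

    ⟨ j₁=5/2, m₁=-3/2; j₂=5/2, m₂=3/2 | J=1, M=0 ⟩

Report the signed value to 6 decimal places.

j₁+j₂−J=4  J+j₁−j₂=1  J−j₁+j₂=1  j₁+j₂+J+1=7
(j₁±m₁, j₂±m₂, J±M) = (1,4,4,1,1,1)
P² = 288/35
sum k=3..4:
  [3] −1/6 = -1/6
  [4] +1/24 = 1/24
S = -1/8
C² = P²·S² = 9/70 ; C = -0.358569

-0.358569  (= −√(9/70))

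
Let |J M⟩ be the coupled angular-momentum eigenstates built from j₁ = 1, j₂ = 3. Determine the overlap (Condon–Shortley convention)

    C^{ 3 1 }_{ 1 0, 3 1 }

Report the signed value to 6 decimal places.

-0.288675  (= −√(1/12))

√[7·1!1!5!/8! · 1!1!4!2!4!2!] = √(48)
  +(−1)^0/∏(0,1,1,4,0,1)! = 1/24  (running 1/24)
  +(−1)^1/∏(1,0,0,3,1,2)! = -1/12  (running -1/24)
⟨..|..⟩ = √(48)·(-1/24) = -0.288675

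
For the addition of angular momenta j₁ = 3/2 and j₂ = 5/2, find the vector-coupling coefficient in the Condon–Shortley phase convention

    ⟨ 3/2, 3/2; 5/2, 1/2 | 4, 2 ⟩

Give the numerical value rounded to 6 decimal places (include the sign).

triangle: 0!*3!*5!/9! = 720/362880
(j±m)!: 3!*0!*3!*2!*6!*2! = 103680
prefactor² = (2J+1)*Δ*N² = 12960/7
  k=0: +1/(0!*0!*0!*3!*3!*2!) = 1/72
Σ = 1/72  ⇒  CG² = 12960/7*1/72² = 5/14
CG = +√(5/14) = +0.597614

+0.597614  (= +√(5/14))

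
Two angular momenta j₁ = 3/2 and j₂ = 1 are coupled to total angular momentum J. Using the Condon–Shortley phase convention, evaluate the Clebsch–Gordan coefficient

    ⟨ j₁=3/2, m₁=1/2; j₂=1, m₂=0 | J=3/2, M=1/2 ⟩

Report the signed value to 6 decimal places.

triangle: 1!·2!·1!/5! = 2/120
(j±m)!: 2!·1!·1!·1!·2!·1! = 4
prefactor² = (2J+1)·Δ·N² = 4/15
  k=0: +1/(0!·1!·1!·1!·1!·0!) = 1
  k=1: −1/(1!·0!·0!·0!·2!·1!) = -1/2
Σ = 1/2  ⇒  CG² = 4/15·1/2² = 1/15
CG = +√(1/15) = +0.258199

+0.258199  (= +√(1/15))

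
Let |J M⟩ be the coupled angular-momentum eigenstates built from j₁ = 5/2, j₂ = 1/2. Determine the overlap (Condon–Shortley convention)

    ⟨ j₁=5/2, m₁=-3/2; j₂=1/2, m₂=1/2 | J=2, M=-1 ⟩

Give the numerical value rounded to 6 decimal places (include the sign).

j₁+j₂−J=1  J+j₁−j₂=4  J−j₁+j₂=0  j₁+j₂+J+1=6
(j₁±m₁, j₂±m₂, J±M) = (1,4,1,0,1,3)
P² = 24
sum k=1..1:
  [1] −1/6 = -1/6
S = -1/6
C² = P²·S² = 2/3 ; C = -0.816497

−√(2/3) ≈ -0.816497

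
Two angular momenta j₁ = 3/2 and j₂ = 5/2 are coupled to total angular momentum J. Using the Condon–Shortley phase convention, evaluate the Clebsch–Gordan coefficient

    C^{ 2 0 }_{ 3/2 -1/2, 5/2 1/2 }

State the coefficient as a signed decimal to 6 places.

−√(1/14) ≈ -0.267261

j₁+j₂−J=2  J+j₁−j₂=1  J−j₁+j₂=3  j₁+j₂+J+1=7
(j₁±m₁, j₂±m₂, J±M) = (1,2,3,2,2,2)
P² = 8/7
sum k=1..2:
  [1] −1/2 = -1/2
  [2] +1/4 = 1/4
S = -1/4
C² = P²·S² = 1/14 ; C = -0.267261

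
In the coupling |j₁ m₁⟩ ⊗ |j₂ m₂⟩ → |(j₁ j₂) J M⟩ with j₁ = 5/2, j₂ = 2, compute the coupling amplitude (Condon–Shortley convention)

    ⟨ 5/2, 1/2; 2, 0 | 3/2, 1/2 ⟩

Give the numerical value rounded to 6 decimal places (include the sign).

−√(2/35) ≈ -0.239046

j₁+j₂−J=3  J+j₁−j₂=2  J−j₁+j₂=1  j₁+j₂+J+1=7
(j₁±m₁, j₂±m₂, J±M) = (3,2,2,2,2,1)
P² = 32/35
sum k=1..2:
  [1] −1/2 = -1/2
  [2] +1/4 = 1/4
S = -1/4
C² = P²·S² = 2/35 ; C = -0.239046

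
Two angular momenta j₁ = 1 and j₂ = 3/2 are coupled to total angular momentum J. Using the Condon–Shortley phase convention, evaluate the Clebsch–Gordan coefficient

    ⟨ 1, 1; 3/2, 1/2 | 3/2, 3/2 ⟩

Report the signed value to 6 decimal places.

+√(2/5) = +0.632456

j₁+j₂−J=1  J+j₁−j₂=1  J−j₁+j₂=2  j₁+j₂+J+1=5
(j₁±m₁, j₂±m₂, J±M) = (2,0,2,1,3,0)
P² = 8/5
sum k=0..0:
  [0] +1/2 = 1/2
S = 1/2
C² = P²·S² = 2/5 ; C = +0.632456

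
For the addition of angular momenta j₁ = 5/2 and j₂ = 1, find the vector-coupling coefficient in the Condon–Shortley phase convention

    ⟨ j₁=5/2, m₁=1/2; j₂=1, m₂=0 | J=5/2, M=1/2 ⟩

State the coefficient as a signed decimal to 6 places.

+0.169031  (= +√(1/35))

triangle: 1!×4!×1!/7! = 24/5040
(j±m)!: 3!×2!×1!×1!×3!×2! = 144
prefactor² = (2J+1)×Δ×N² = 144/35
  k=0: +1/(0!×1!×2!×1!×2!×0!) = 1/4
  k=1: −1/(1!×0!×1!×0!×3!×1!) = -1/6
Σ = 1/12  ⇒  CG² = 144/35×1/12² = 1/35
CG = +√(1/35) = +0.169031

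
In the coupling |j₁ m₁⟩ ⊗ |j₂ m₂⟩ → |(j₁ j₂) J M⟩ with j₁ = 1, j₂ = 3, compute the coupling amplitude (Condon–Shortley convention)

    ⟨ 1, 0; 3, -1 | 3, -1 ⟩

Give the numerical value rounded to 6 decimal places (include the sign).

+0.288675  (= +√(1/12))

√[7·1!1!5!/8! · 1!1!2!4!2!4!] = √(48)
  +(−1)^0/∏(0,1,1,2,0,3)! = 1/12  (running 1/12)
  +(−1)^1/∏(1,0,0,1,1,4)! = -1/24  (running 1/24)
⟨..|..⟩ = √(48)·(1/24) = +0.288675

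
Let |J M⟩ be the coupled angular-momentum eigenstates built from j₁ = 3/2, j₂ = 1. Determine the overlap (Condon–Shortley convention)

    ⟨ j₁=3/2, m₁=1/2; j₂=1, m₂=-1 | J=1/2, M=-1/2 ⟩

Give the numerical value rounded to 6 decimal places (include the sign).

√[2·2!1!0!/4! · 2!1!0!2!0!1!] = √(2/3)
  +(−1)^0/∏(0,2,1,0,0,0)! = 1/2  (running 1/2)
⟨..|..⟩ = √(2/3)·(1/2) = +0.408248

+√(1/6) = +0.408248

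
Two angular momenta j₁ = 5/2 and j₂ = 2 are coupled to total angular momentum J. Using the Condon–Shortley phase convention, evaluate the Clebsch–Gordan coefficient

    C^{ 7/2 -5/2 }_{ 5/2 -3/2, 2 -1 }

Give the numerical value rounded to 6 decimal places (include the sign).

j₁+j₂−J=1  J+j₁−j₂=4  J−j₁+j₂=3  j₁+j₂+J+1=9
(j₁±m₁, j₂±m₂, J±M) = (1,4,1,3,1,6)
P² = 2304/7
sum k=0..1:
  [0] +1/48 = 1/48
  [1] −1/36 = -1/36
S = -1/144
C² = P²·S² = 1/63 ; C = -0.125988

−√(1/63) ≈ -0.125988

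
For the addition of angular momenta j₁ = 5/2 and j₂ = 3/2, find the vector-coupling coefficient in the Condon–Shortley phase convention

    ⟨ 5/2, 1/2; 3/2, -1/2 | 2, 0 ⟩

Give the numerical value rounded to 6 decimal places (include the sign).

−√(1/14) ≈ -0.267261

triangle: 2!×3!×1!/7! = 12/5040
(j±m)!: 3!×2!×1!×2!×2!×2! = 96
prefactor² = (2J+1)×Δ×N² = 8/7
  k=0: +1/(0!×2!×2!×1!×1!×0!) = 1/4
  k=1: −1/(1!×1!×1!×0!×2!×1!) = -1/2
Σ = -1/4  ⇒  CG² = 8/7×(-1/4)² = 1/14
CG = −√(1/14) = -0.267261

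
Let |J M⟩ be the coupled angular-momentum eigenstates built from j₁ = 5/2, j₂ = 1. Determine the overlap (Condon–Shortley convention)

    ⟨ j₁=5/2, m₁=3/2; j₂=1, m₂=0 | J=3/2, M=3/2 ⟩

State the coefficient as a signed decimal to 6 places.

j₁+j₂−J=2  J+j₁−j₂=3  J−j₁+j₂=0  j₁+j₂+J+1=6
(j₁±m₁, j₂±m₂, J±M) = (4,1,1,1,3,0)
P² = 48/5
sum k=1..1:
  [1] −1/6 = -1/6
S = -1/6
C² = P²·S² = 4/15 ; C = -0.516398

-0.516398  (= −√(4/15))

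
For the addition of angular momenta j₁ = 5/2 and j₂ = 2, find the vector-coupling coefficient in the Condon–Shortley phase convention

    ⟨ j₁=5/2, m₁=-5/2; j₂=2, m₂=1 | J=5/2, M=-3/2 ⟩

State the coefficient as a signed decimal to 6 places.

j₁+j₂−J=2  J+j₁−j₂=3  J−j₁+j₂=2  j₁+j₂+J+1=8
(j₁±m₁, j₂±m₂, J±M) = (0,5,3,1,1,4)
P² = 432/7
sum k=2..2:
  [2] +1/12 = 1/12
S = 1/12
C² = P²·S² = 3/7 ; C = +0.654654

+0.654654  (= +√(3/7))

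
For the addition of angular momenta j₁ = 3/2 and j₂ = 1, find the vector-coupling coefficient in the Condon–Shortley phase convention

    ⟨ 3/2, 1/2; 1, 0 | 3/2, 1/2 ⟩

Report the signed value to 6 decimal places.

j₁+j₂−J=1  J+j₁−j₂=2  J−j₁+j₂=1  j₁+j₂+J+1=5
(j₁±m₁, j₂±m₂, J±M) = (2,1,1,1,2,1)
P² = 4/15
sum k=0..1:
  [0] +1/1 = 1
  [1] −1/2 = -1/2
S = 1/2
C² = P²·S² = 1/15 ; C = +0.258199

+0.258199  (= +√(1/15))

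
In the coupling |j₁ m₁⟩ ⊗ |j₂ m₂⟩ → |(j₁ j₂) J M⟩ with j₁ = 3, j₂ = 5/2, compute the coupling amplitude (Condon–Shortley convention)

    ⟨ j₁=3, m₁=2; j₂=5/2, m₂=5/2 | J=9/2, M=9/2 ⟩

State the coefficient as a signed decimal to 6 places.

triangle: 1!×5!×4!/11! = 2880/39916800
(j±m)!: 5!×1!×5!×0!×9!×0! = 5225472000
prefactor² = (2J+1)×Δ×N² = 41472000/11
  k=1: −1/(1!×0!×0!×4!×5!×0!) = -1/2880
Σ = -1/2880  ⇒  CG² = 41472000/11×(-1/2880)² = 5/11
CG = −√(5/11) = -0.674200

−√(5/11) = -0.674200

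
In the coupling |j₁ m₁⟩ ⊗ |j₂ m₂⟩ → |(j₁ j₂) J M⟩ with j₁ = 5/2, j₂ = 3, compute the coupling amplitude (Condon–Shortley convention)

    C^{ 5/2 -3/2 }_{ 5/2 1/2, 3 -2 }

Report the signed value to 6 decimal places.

triangle: 3!×2!×3!/9! = 72/362880
(j±m)!: 3!×2!×1!×5!×1!×4! = 34560
prefactor² = (2J+1)×Δ×N² = 288/7
  k=0: +1/(0!×3!×2!×1!×0!×2!) = 1/24
  k=1: −1/(1!×2!×1!×0!×1!×3!) = -1/12
Σ = -1/24  ⇒  CG² = 288/7×(-1/24)² = 1/14
CG = −√(1/14) = -0.267261

−√(1/14) = -0.267261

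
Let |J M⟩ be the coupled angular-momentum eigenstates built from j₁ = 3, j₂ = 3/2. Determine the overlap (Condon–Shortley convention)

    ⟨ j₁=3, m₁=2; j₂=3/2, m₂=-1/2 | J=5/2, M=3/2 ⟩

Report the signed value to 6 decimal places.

+√(1/14) = +0.267261

triangle: 2!*4!*1!/8! = 48/40320
(j±m)!: 5!*1!*1!*2!*4!*1! = 5760
prefactor² = (2J+1)*Δ*N² = 288/7
  k=0: +1/(0!*2!*1!*1!*3!*0!) = 1/12
  k=1: −1/(1!*1!*0!*0!*4!*1!) = -1/24
Σ = 1/24  ⇒  CG² = 288/7*1/24² = 1/14
CG = +√(1/14) = +0.267261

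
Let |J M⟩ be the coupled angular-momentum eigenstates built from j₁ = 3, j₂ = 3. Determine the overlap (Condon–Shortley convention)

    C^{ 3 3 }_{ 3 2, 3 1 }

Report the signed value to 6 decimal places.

triangle: 3!×3!×3!/10! = 216/3628800
(j±m)!: 5!×1!×4!×2!×6!×0! = 4147200
prefactor² = (2J+1)×Δ×N² = 1728
  k=1: −1/(1!×2!×0!×3!×3!×0!) = -1/72
Σ = -1/72  ⇒  CG² = 1728×(-1/72)² = 1/3
CG = −√(1/3) = -0.577350

-0.577350  (= −√(1/3))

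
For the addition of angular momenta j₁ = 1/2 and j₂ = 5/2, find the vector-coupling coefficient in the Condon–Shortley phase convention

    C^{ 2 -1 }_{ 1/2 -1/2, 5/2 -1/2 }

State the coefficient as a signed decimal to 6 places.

j₁+j₂−J=1  J+j₁−j₂=0  J−j₁+j₂=4  j₁+j₂+J+1=6
(j₁±m₁, j₂±m₂, J±M) = (0,1,2,3,1,3)
P² = 12
sum k=1..1:
  [1] −1/6 = -1/6
S = -1/6
C² = P²·S² = 1/3 ; C = -0.577350

-0.577350  (= −√(1/3))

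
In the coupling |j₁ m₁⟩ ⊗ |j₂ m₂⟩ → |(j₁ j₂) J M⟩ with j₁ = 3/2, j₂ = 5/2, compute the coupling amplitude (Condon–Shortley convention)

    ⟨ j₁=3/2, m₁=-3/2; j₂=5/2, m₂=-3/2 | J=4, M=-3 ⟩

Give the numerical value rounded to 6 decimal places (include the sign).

√[9·0!3!5!/9! · 0!3!1!4!1!7!] = √(12960)
  +(−1)^0/∏(0,0,3,1,0,4)! = 1/144  (running 1/144)
⟨..|..⟩ = √(12960)·(1/144) = +0.790569

+√(5/8) ≈ +0.790569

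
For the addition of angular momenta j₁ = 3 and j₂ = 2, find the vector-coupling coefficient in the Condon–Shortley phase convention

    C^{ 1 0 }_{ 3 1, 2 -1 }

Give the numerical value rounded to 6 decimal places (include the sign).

−√(8/35) ≈ -0.478091

triangle: 4!*2!*0!/7! = 48/5040
(j±m)!: 4!*2!*1!*3!*1!*1! = 288
prefactor² = (2J+1)*Δ*N² = 288/35
  k=1: −1/(1!*3!*1!*0!*1!*0!) = -1/6
Σ = -1/6  ⇒  CG² = 288/35*(-1/6)² = 8/35
CG = −√(8/35) = -0.478091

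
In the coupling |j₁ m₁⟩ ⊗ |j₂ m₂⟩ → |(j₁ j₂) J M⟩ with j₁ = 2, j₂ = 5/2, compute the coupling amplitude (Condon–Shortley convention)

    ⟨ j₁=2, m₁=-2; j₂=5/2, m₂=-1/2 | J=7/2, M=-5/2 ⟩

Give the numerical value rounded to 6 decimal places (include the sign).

√[8·1!3!4!/9! · 0!4!2!3!1!6!] = √(4608/7)
  +(−1)^1/∏(1,0,3,1,0,3)! = -1/36  (running -1/36)
⟨..|..⟩ = √(4608/7)·(-1/36) = -0.712697

-0.712697  (= −√(32/63))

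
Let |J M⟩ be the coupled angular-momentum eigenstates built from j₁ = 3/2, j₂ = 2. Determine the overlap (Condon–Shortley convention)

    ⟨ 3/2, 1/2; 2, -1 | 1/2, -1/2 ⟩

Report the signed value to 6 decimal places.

triangle: 3!×0!×1!/5! = 6/120
(j±m)!: 2!×1!×1!×3!×0!×1! = 12
prefactor² = (2J+1)×Δ×N² = 6/5
  k=1: −1/(1!×2!×0!×0!×0!×1!) = -1/2
Σ = -1/2  ⇒  CG² = 6/5×(-1/2)² = 3/10
CG = −√(3/10) = -0.547723

-0.547723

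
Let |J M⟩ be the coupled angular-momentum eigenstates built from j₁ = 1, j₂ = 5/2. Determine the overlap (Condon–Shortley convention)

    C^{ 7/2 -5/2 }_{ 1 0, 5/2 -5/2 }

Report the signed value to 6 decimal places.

+√(2/7) = +0.534522

√[8·0!2!5!/8! · 1!1!0!5!1!6!] = √(28800/7)
  +(−1)^0/∏(0,0,1,0,1,5)! = 1/120  (running 1/120)
⟨..|..⟩ = √(28800/7)·(1/120) = +0.534522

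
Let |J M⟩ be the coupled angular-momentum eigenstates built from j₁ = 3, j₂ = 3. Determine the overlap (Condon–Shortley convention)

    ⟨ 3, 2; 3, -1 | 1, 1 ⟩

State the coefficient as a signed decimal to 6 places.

triangle: 5!*1!*1!/8! = 120/40320
(j±m)!: 5!*1!*2!*4!*2!*0! = 11520
prefactor² = (2J+1)*Δ*N² = 720/7
  k=1: −1/(1!*4!*0!*1!*1!*0!) = -1/24
Σ = -1/24  ⇒  CG² = 720/7*(-1/24)² = 5/28
CG = −√(5/28) = -0.422577

−√(5/28) = -0.422577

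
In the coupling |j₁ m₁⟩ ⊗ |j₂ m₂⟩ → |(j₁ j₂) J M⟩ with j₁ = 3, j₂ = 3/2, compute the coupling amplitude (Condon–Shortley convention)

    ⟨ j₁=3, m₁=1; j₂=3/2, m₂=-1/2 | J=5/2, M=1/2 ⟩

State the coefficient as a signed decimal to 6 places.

-0.119523

j₁+j₂−J=2  J+j₁−j₂=4  J−j₁+j₂=1  j₁+j₂+J+1=8
(j₁±m₁, j₂±m₂, J±M) = (4,2,1,2,3,2)
P² = 288/35
sum k=0..1:
  [0] +1/8 = 1/8
  [1] −1/6 = -1/6
S = -1/24
C² = P²·S² = 1/70 ; C = -0.119523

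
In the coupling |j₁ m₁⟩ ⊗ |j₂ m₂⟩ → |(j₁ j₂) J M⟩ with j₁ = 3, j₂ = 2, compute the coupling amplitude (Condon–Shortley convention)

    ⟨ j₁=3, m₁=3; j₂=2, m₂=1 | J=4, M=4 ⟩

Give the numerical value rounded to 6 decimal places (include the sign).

+√(3/5) ≈ +0.774597

j₁+j₂−J=1  J+j₁−j₂=5  J−j₁+j₂=3  j₁+j₂+J+1=10
(j₁±m₁, j₂±m₂, J±M) = (6,0,3,1,8,0)
P² = 311040
sum k=0..0:
  [0] +1/720 = 1/720
S = 1/720
C² = P²·S² = 3/5 ; C = +0.774597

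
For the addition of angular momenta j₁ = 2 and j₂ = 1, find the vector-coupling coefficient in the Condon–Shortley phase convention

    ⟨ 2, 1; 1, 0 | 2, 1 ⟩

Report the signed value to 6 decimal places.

+√(1/6) = +0.408248

√[5·1!3!1!/6! · 3!1!1!1!3!1!] = √(3/2)
  +(−1)^0/∏(0,1,1,1,2,0)! = 1/2  (running 1/2)
  +(−1)^1/∏(1,0,0,0,3,1)! = -1/6  (running 1/3)
⟨..|..⟩ = √(3/2)·(1/3) = +0.408248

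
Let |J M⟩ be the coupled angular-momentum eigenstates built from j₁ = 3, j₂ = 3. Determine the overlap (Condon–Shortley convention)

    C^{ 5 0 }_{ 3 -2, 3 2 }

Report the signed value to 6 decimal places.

triangle: 1!·5!·5!/12! = 14400/479001600
(j±m)!: 1!·5!·5!·1!·5!·5! = 207360000
prefactor² = (2J+1)·Δ·N² = 480000/7
  k=0: +1/(0!·1!·5!·5!·0!·0!) = 1/14400
  k=1: −1/(1!·0!·4!·4!·1!·1!) = -1/576
Σ = -1/600  ⇒  CG² = 480000/7·(-1/600)² = 4/21
CG = −√(4/21) = -0.436436

−√(4/21) = -0.436436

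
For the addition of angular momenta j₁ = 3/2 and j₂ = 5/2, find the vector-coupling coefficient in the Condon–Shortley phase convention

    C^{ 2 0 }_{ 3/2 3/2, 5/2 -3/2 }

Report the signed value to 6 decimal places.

+0.654654  (= +√(3/7))

j₁+j₂−J=2  J+j₁−j₂=1  J−j₁+j₂=3  j₁+j₂+J+1=7
(j₁±m₁, j₂±m₂, J±M) = (3,0,1,4,2,2)
P² = 48/7
sum k=0..0:
  [0] +1/4 = 1/4
S = 1/4
C² = P²·S² = 3/7 ; C = +0.654654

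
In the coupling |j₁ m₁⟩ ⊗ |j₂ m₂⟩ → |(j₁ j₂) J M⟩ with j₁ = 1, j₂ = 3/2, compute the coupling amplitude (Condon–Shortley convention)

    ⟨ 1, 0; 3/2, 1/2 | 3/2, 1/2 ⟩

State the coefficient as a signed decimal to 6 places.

-0.258199

√[4·1!1!2!/5! · 1!1!2!1!2!1!] = √(4/15)
  +(−1)^0/∏(0,1,1,2,0,0)! = 1/2  (running 1/2)
  +(−1)^1/∏(1,0,0,1,1,1)! = -1  (running -1/2)
⟨..|..⟩ = √(4/15)·(-1/2) = -0.258199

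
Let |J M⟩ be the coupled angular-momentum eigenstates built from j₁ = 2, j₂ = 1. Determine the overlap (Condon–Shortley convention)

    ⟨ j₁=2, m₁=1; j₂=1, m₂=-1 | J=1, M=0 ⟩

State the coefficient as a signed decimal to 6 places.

triangle: 2!*2!*0!/5! = 4/120
(j±m)!: 3!*1!*0!*2!*1!*1! = 12
prefactor² = (2J+1)*Δ*N² = 6/5
  k=0: +1/(0!*2!*1!*0!*1!*0!) = 1/2
Σ = 1/2  ⇒  CG² = 6/5*1/2² = 3/10
CG = +√(3/10) = +0.547723

+0.547723  (= +√(3/10))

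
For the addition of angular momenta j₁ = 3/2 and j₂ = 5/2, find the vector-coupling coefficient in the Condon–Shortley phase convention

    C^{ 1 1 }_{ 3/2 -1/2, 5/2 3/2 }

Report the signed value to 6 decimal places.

+√(3/10) ≈ +0.547723

j₁+j₂−J=3  J+j₁−j₂=0  J−j₁+j₂=2  j₁+j₂+J+1=6
(j₁±m₁, j₂±m₂, J±M) = (1,2,4,1,2,0)
P² = 24/5
sum k=2..2:
  [2] +1/4 = 1/4
S = 1/4
C² = P²·S² = 3/10 ; C = +0.547723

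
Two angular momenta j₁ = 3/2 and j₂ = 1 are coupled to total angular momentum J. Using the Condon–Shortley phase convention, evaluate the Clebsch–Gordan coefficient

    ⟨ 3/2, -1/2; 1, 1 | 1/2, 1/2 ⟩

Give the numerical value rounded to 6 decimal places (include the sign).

+√(1/6) ≈ +0.408248

triangle: 2!*1!*0!/4! = 2/24
(j±m)!: 1!*2!*2!*0!*1!*0! = 4
prefactor² = (2J+1)*Δ*N² = 2/3
  k=2: +1/(2!*0!*0!*0!*1!*0!) = 1/2
Σ = 1/2  ⇒  CG² = 2/3*1/2² = 1/6
CG = +√(1/6) = +0.408248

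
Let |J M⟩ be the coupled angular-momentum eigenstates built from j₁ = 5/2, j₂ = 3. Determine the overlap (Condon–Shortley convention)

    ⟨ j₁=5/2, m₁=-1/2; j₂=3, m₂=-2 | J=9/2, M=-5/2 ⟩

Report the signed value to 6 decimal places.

+0.497468

j₁+j₂−J=1  J+j₁−j₂=4  J−j₁+j₂=5  j₁+j₂+J+1=11
(j₁±m₁, j₂±m₂, J±M) = (2,3,1,5,2,7)
P² = 115200/11
sum k=0..1:
  [0] +1/144 = 1/144
  [1] −1/480 = -1/480
S = 7/1440
C² = P²·S² = 49/198 ; C = +0.497468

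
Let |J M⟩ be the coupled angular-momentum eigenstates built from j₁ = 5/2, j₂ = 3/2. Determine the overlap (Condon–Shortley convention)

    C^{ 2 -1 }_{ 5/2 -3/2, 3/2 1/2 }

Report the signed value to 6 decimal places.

triangle: 2!*3!*1!/7! = 12/5040
(j±m)!: 1!*4!*2!*1!*1!*3! = 288
prefactor² = (2J+1)*Δ*N² = 24/7
  k=1: −1/(1!*1!*3!*1!*0!*0!) = -1/6
  k=2: +1/(2!*0!*2!*0!*1!*1!) = 1/4
Σ = 1/12  ⇒  CG² = 24/7*1/12² = 1/42
CG = +√(1/42) = +0.154303

+0.154303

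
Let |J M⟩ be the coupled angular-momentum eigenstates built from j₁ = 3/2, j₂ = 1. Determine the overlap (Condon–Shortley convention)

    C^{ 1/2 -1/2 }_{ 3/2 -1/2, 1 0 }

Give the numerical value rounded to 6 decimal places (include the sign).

-0.577350

triangle: 2!*1!*0!/4! = 2/24
(j±m)!: 1!*2!*1!*1!*0!*1! = 2
prefactor² = (2J+1)*Δ*N² = 1/3
  k=1: −1/(1!*1!*1!*0!*0!*0!) = -1
Σ = -1  ⇒  CG² = 1/3*(-1)² = 1/3
CG = −√(1/3) = -0.577350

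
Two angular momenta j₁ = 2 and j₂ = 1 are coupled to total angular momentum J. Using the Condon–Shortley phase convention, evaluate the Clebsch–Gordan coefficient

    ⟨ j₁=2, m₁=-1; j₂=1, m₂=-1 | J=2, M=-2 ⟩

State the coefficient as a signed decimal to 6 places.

triangle: 1!*3!*1!/6! = 6/720
(j±m)!: 1!*3!*0!*2!*0!*4! = 288
prefactor² = (2J+1)*Δ*N² = 12
  k=0: +1/(0!*1!*3!*0!*0!*1!) = 1/6
Σ = 1/6  ⇒  CG² = 12*1/6² = 1/3
CG = +√(1/3) = +0.577350

+0.577350  (= +√(1/3))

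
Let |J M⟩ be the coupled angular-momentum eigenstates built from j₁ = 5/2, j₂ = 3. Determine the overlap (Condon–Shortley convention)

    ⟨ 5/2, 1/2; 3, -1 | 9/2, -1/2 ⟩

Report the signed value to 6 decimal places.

√[10·1!4!5!/11! · 3!2!2!4!4!5!] = √(92160/77)
  +(−1)^0/∏(0,1,2,2,2,3)! = 1/48  (running 1/48)
  +(−1)^1/∏(1,0,1,1,3,4)! = -1/144  (running 1/72)
⟨..|..⟩ = √(92160/77)·(1/72) = +0.480500

+0.480500  (= +√(160/693))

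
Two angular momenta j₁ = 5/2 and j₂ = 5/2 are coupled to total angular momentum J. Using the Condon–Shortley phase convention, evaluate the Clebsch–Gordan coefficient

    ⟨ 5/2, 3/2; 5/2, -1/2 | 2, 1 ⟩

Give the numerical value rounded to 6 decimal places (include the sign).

triangle: 3!*2!*2!/8! = 24/40320
(j±m)!: 4!*1!*2!*3!*3!*1! = 1728
prefactor² = (2J+1)*Δ*N² = 36/7
  k=0: +1/(0!*3!*1!*2!*1!*0!) = 1/12
  k=1: −1/(1!*2!*0!*1!*2!*1!) = -1/4
Σ = -1/6  ⇒  CG² = 36/7*(-1/6)² = 1/7
CG = −√(1/7) = -0.377964

−√(1/7) = -0.377964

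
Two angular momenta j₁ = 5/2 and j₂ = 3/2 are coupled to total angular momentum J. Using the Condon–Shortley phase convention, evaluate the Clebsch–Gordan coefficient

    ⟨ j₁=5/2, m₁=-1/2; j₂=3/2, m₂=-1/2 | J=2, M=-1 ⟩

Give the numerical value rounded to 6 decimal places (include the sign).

-0.545545  (= −√(25/84))

√[5·2!3!1!/7! · 2!3!1!2!1!3!] = √(12/7)
  +(−1)^0/∏(0,2,3,1,0,0)! = 1/12  (running 1/12)
  +(−1)^1/∏(1,1,2,0,1,1)! = -1/2  (running -5/12)
⟨..|..⟩ = √(12/7)·(-5/12) = -0.545545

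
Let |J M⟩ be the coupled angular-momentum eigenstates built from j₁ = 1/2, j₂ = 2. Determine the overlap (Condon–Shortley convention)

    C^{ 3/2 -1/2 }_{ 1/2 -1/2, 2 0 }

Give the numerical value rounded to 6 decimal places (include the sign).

−√(2/5) ≈ -0.632456

√[4·1!0!3!/5! · 0!1!2!2!1!2!] = √(8/5)
  +(−1)^1/∏(1,0,0,1,0,2)! = -1/2  (running -1/2)
⟨..|..⟩ = √(8/5)·(-1/2) = -0.632456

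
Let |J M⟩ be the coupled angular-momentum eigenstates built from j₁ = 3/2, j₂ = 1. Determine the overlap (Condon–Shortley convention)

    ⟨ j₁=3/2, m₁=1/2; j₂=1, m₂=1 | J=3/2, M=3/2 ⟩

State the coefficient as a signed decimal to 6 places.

-0.632456

triangle: 1!×2!×1!/5! = 2/120
(j±m)!: 2!×1!×2!×0!×3!×0! = 24
prefactor² = (2J+1)×Δ×N² = 8/5
  k=1: −1/(1!×0!×0!×1!×2!×0!) = -1/2
Σ = -1/2  ⇒  CG² = 8/5×(-1/2)² = 2/5
CG = −√(2/5) = -0.632456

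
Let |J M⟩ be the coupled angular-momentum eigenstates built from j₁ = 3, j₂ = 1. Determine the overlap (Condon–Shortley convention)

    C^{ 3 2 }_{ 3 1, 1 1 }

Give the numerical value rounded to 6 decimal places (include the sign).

-0.645497

j₁+j₂−J=1  J+j₁−j₂=5  J−j₁+j₂=1  j₁+j₂+J+1=8
(j₁±m₁, j₂±m₂, J±M) = (4,2,2,0,5,1)
P² = 240
sum k=1..1:
  [1] −1/24 = -1/24
S = -1/24
C² = P²·S² = 5/12 ; C = -0.645497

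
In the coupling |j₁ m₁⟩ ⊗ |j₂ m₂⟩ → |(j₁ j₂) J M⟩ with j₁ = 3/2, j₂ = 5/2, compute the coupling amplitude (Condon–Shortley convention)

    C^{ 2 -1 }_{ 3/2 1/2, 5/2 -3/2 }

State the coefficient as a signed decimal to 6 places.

triangle: 2!·1!·3!/7! = 12/5040
(j±m)!: 2!·1!·1!·4!·1!·3! = 288
prefactor² = (2J+1)·Δ·N² = 24/7
  k=0: +1/(0!·2!·1!·1!·0!·2!) = 1/4
  k=1: −1/(1!·1!·0!·0!·1!·3!) = -1/6
Σ = 1/12  ⇒  CG² = 24/7·1/12² = 1/42
CG = +√(1/42) = +0.154303

+√(1/42) = +0.154303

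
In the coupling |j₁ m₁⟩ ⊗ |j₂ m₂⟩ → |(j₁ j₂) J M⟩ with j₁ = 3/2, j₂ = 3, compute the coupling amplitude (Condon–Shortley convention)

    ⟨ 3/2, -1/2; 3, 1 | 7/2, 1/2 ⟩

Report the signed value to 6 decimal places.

-0.534522  (= −√(2/7))

triangle: 1!*2!*5!/9! = 240/362880
(j±m)!: 1!*2!*4!*2!*4!*3! = 13824
prefactor² = (2J+1)*Δ*N² = 512/7
  k=0: +1/(0!*1!*2!*4!*0!*1!) = 1/48
  k=1: −1/(1!*0!*1!*3!*1!*2!) = -1/12
Σ = -1/16  ⇒  CG² = 512/7*(-1/16)² = 2/7
CG = −√(2/7) = -0.534522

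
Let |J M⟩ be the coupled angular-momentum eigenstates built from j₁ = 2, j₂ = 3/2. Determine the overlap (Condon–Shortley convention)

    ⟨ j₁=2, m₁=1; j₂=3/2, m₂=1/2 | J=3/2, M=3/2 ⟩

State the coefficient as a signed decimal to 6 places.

√[4·2!2!1!/6! · 3!1!2!1!3!0!] = √(8/5)
  +(−1)^1/∏(1,1,0,1,2,0)! = -1/2  (running -1/2)
⟨..|..⟩ = √(8/5)·(-1/2) = -0.632456

-0.632456  (= −√(2/5))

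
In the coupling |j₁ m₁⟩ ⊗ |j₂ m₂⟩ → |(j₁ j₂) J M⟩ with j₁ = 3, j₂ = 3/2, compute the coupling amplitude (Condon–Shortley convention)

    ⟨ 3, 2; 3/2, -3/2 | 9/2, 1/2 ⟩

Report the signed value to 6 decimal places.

√[10·0!6!3!/10! · 5!1!0!3!5!4!] = √(172800/7)
  +(−1)^0/∏(0,0,1,0,5,3)! = 1/720  (running 1/720)
⟨..|..⟩ = √(172800/7)·(1/720) = +0.218218

+√(1/21) ≈ +0.218218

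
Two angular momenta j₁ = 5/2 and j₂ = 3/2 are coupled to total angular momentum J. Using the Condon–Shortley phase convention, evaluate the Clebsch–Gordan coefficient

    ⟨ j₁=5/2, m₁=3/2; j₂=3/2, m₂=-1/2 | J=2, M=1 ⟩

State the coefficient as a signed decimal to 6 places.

+√(1/42) ≈ +0.154303

√[5·2!3!1!/7! · 4!1!1!2!3!1!] = √(24/7)
  +(−1)^0/∏(0,2,1,1,2,0)! = 1/4  (running 1/4)
  +(−1)^1/∏(1,1,0,0,3,1)! = -1/6  (running 1/12)
⟨..|..⟩ = √(24/7)·(1/12) = +0.154303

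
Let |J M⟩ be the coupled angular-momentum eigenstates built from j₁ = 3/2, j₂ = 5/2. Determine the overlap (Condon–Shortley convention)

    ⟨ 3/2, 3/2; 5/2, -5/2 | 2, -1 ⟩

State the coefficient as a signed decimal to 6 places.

√[5·2!1!3!/7! · 3!0!0!5!1!3!] = √(360/7)
  +(−1)^0/∏(0,2,0,0,1,3)! = 1/12  (running 1/12)
⟨..|..⟩ = √(360/7)·(1/12) = +0.597614

+√(5/14) = +0.597614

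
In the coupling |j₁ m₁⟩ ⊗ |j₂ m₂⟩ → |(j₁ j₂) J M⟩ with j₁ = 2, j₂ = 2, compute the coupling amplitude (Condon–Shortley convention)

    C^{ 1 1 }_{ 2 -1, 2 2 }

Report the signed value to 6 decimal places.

−√(1/5) = -0.447214

√[3·3!1!1!/6! · 1!3!4!0!2!0!] = √(36/5)
  +(−1)^3/∏(3,0,0,1,1,0)! = -1/6  (running -1/6)
⟨..|..⟩ = √(36/5)·(-1/6) = -0.447214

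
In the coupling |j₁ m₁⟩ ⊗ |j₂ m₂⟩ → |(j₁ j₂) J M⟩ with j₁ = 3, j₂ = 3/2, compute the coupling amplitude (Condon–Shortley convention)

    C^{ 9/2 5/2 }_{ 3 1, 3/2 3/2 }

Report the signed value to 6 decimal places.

√[10·0!6!3!/10! · 4!2!3!0!7!2!] = √(34560)
  +(−1)^0/∏(0,0,2,3,4,0)! = 1/288  (running 1/288)
⟨..|..⟩ = √(34560)·(1/288) = +0.645497

+√(5/12) = +0.645497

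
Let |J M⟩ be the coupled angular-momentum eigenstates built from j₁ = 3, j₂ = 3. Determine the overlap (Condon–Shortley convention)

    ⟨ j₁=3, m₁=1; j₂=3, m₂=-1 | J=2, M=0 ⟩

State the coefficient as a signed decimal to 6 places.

triangle: 4!×2!×2!/9! = 96/362880
(j±m)!: 4!×2!×2!×4!×2!×2! = 9216
prefactor² = (2J+1)×Δ×N² = 256/21
  k=0: +1/(0!×4!×2!×2!×0!×0!) = 1/96
  k=1: −1/(1!×3!×1!×1!×1!×1!) = -1/6
  k=2: +1/(2!×2!×0!×0!×2!×2!) = 1/16
Σ = -3/32  ⇒  CG² = 256/21×(-3/32)² = 3/28
CG = −√(3/28) = -0.327327

−√(3/28) ≈ -0.327327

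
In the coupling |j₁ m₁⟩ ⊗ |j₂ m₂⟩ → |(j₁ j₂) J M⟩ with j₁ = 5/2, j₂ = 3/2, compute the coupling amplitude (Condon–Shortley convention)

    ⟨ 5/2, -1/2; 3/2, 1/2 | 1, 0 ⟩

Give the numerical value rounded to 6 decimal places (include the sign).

+0.547723  (= +√(3/10))

triangle: 3!·2!·0!/6! = 12/720
(j±m)!: 2!·3!·2!·1!·1!·1! = 24
prefactor² = (2J+1)·Δ·N² = 6/5
  k=2: +1/(2!·1!·1!·0!·1!·0!) = 1/2
Σ = 1/2  ⇒  CG² = 6/5·1/2² = 3/10
CG = +√(3/10) = +0.547723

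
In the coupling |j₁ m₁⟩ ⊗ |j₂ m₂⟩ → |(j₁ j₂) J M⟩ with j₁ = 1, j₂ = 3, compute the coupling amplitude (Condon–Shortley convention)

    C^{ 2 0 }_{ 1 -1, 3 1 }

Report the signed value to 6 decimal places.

+0.534522  (= +√(2/7))

√[5·2!0!4!/7! · 0!2!4!2!2!2!] = √(128/7)
  +(−1)^2/∏(2,0,0,2,0,2)! = 1/8  (running 1/8)
⟨..|..⟩ = √(128/7)·(1/8) = +0.534522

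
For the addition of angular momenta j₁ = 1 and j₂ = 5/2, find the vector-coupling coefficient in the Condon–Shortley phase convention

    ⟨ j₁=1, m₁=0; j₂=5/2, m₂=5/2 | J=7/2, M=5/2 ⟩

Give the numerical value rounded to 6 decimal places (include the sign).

triangle: 0!*2!*5!/8! = 240/40320
(j±m)!: 1!*1!*5!*0!*6!*1! = 86400
prefactor² = (2J+1)*Δ*N² = 28800/7
  k=0: +1/(0!*0!*1!*5!*1!*0!) = 1/120
Σ = 1/120  ⇒  CG² = 28800/7*1/120² = 2/7
CG = +√(2/7) = +0.534522

+0.534522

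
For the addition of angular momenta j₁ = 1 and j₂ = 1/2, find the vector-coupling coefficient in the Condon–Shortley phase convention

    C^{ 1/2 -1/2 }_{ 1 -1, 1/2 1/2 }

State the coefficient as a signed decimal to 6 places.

-0.816497

√[2·1!1!0!/3! · 0!2!1!0!0!1!] = √(2/3)
  +(−1)^1/∏(1,0,1,0,0,0)! = -1  (running -1)
⟨..|..⟩ = √(2/3)·(-1) = -0.816497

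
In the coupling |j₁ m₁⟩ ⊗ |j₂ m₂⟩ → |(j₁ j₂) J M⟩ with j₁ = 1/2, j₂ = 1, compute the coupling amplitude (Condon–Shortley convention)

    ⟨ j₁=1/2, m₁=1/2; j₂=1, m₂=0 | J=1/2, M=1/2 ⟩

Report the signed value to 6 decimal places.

j₁+j₂−J=1  J+j₁−j₂=0  J−j₁+j₂=1  j₁+j₂+J+1=3
(j₁±m₁, j₂±m₂, J±M) = (1,0,1,1,1,0)
P² = 1/3
sum k=0..0:
  [0] +1/1 = 1
S = 1
C² = P²·S² = 1/3 ; C = +0.577350

+√(1/3) = +0.577350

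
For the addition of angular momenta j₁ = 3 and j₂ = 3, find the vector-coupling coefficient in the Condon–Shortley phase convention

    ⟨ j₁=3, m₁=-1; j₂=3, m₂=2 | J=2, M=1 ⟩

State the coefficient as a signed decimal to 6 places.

√[5·4!2!2!/9! · 2!4!5!1!3!1!] = √(320/7)
  +(−1)^3/∏(3,1,1,2,1,0)! = -1/12  (running -1/12)
  +(−1)^4/∏(4,0,0,1,2,1)! = 1/48  (running -1/16)
⟨..|..⟩ = √(320/7)·(-1/16) = -0.422577

-0.422577  (= −√(5/28))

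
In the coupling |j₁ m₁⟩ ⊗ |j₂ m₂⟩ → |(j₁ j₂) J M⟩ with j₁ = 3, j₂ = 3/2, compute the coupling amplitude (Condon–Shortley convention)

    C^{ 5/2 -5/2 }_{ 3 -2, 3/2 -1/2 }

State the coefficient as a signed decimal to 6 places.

√[6·2!4!1!/8! · 1!5!1!2!0!5!] = √(1440/7)
  +(−1)^1/∏(1,1,4,0,0,1)! = -1/24  (running -1/24)
⟨..|..⟩ = √(1440/7)·(-1/24) = -0.597614

−√(5/14) ≈ -0.597614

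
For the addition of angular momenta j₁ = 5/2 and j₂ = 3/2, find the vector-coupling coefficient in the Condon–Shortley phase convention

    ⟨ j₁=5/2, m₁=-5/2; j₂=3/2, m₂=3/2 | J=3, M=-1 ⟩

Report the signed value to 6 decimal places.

triangle: 1!*4!*2!/8! = 48/40320
(j±m)!: 0!*5!*3!*0!*2!*4! = 34560
prefactor² = (2J+1)*Δ*N² = 288
  k=1: −1/(1!*0!*4!*2!*0!*0!) = -1/48
Σ = -1/48  ⇒  CG² = 288*(-1/48)² = 1/8
CG = −√(1/8) = -0.353553

-0.353553  (= −√(1/8))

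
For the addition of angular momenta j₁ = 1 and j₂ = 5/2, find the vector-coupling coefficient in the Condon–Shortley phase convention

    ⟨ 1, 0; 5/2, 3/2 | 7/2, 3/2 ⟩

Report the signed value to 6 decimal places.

√[8·0!2!5!/8! · 1!1!4!1!5!2!] = √(1920/7)
  +(−1)^0/∏(0,0,1,4,1,1)! = 1/24  (running 1/24)
⟨..|..⟩ = √(1920/7)·(1/24) = +0.690066

+√(10/21) = +0.690066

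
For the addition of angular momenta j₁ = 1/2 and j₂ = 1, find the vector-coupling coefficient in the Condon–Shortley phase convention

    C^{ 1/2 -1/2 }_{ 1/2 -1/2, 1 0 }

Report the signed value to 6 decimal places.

−√(1/3) ≈ -0.577350

√[2·1!0!1!/3! · 0!1!1!1!0!1!] = √(1/3)
  +(−1)^1/∏(1,0,0,0,0,1)! = -1  (running -1)
⟨..|..⟩ = √(1/3)·(-1) = -0.577350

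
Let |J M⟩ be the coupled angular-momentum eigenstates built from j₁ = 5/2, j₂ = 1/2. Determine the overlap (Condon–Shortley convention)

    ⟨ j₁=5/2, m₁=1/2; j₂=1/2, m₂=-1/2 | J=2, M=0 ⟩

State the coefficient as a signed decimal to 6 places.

√[5·1!4!0!/6! · 3!2!0!1!2!2!] = √(8)
  +(−1)^0/∏(0,1,2,0,2,0)! = 1/4  (running 1/4)
⟨..|..⟩ = √(8)·(1/4) = +0.707107

+√(1/2) ≈ +0.707107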